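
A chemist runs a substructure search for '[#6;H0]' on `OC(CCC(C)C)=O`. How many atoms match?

1

The query [#6;H0] means: any carbon with no attached hydrogen.
Check the 8 heavy atoms by environment: 2× C (H2) → no; 1× C (H1) → no; 2× C (H3) → no; 1× C (H0) → match; 1× O (H0) → no; 1× O (H1) → no.
That gives 1 matching atom.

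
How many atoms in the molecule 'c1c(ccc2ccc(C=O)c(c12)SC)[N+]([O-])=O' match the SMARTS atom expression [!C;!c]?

5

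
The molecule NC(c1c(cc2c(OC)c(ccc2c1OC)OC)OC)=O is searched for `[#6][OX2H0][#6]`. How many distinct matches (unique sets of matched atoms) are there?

[#6][OX2H0][#6] is the SMARTS for an ether: an aliphatic oxygen bridging two carbons with no H on the oxygen.
The molecule carries 4 separate instances of a methoxy ether (-OCH3) meeting every constraint; each maps to a distinct set of atoms, giving 4 matches.

4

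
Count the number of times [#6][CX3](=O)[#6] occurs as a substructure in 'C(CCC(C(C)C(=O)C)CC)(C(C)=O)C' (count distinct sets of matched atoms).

2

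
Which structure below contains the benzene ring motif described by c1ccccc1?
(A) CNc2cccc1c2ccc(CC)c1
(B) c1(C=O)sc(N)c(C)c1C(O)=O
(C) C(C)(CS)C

A

c1ccccc1 describes six aromatic carbons in a ring (a benzene ring).
(A) contains the required atom environment, so the pattern matches.
(B) has a methyl group (-CH3) but no six-membered all-carbon aromatic ring is present.
(C) has a methyl group (-CH3) but no six-membered all-carbon aromatic ring is present.
So the answer is (A).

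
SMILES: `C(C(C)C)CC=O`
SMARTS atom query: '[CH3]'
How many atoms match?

The query [CH3] means: aliphatic carbon with exactly three hydrogens.
Check the 7 heavy atoms by environment: 2× C (H2) → no; 2× C (H1) → no; 1× O (H0) → no; 2× C (H3) → match.
That gives 2 matching atoms.

2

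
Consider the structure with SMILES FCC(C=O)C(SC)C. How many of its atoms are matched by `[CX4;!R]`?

The query [CX4;!R] means: aliphatic carbon with four total connections, not in a ring.
Check the 9 heavy atoms by environment: 5× C (X4, acyclic) → match; 1× F (X1, acyclic) → no; 1× S (X2, acyclic) → no; 1× C (X3, acyclic) → no; 1× O (X1, acyclic) → no.
That gives 5 matching atoms.

5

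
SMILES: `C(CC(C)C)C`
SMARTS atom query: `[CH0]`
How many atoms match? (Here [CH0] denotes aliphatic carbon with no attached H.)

0

The query [CH0] means: aliphatic carbon with no attached hydrogen.
Check the 6 heavy atoms by environment: 2× C (H2) → no; 3× C (H3) → no; 1× C (H1) → no.
No environment satisfies the query, so 0 matching atoms.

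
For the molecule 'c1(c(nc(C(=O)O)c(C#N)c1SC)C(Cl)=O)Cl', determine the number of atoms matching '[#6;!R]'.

The query [#6;!R] means: carbon not in any ring.
Check the 17 heavy atoms by environment: 1× n (aromatic, in 6-ring) → no; 5× c (aromatic, in 6-ring) → no; 4× C (acyclic) → match; 3× O (acyclic) → no; 2× Cl (acyclic) → no; 1× S (acyclic) → no; 1× N (acyclic) → no.
That gives 4 matching atoms.

4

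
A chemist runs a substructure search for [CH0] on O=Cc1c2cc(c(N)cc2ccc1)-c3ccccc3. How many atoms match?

Check the 19 heavy atoms by environment: 6× c (aromatic, H0) → no; 10× c (aromatic, H1) → no; 1× N (H2) → no; 1× C (H1) → no; 1× O (H0) → no.
No environment satisfies the query, so 0 matching atoms.

0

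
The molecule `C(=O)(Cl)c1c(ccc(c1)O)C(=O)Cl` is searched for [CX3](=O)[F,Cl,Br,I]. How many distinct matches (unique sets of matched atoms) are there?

2

[CX3](=O)[F,Cl,Br,I] is the SMARTS for an acyl halide: a carbonyl carbon bonded to a halogen.
The molecule carries 2 separate instances of an acyl chloride (-C(=O)Cl) meeting every constraint; each maps to a distinct set of atoms, giving 2 matches.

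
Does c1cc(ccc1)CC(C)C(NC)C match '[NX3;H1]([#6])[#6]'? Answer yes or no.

Yes

The pattern [NX3;H1]([#6])[#6] describes a trivalent nitrogen with one H, bonded to two carbons — a secondary amine.
The molecule carries an N-methylamino group (-NHCH3), whose atoms satisfy every constraint of the query, so the pattern matches.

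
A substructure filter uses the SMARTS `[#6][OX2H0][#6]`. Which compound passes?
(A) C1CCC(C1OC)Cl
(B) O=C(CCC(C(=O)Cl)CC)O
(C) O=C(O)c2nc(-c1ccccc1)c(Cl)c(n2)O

A

[#6][OX2H0][#6] describes an aliphatic oxygen bridging two carbons with no H on the oxygen (an ether).
(A) contains a methoxy ether (-OCH3), which satisfies every atom and bond constraint.
(B) has a carboxylic acid group (-C(=O)OH) but the -OH oxygen has H1; the =O is OX1, not OX2.
(C) has a carboxylic acid group (-C(=O)OH) but the -OH oxygen has H1; the =O is OX1, not OX2.
So the answer is (A).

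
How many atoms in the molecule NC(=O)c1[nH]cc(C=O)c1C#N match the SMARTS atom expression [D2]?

4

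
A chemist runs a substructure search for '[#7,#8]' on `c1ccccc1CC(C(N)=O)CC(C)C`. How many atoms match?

Check the 15 heavy atoms by environment: 7× C → no; 6× c (aromatic) → no; 1× O → match; 1× N → match.
Summing the matching environments: 1 + 1 = 2 matching atoms.

2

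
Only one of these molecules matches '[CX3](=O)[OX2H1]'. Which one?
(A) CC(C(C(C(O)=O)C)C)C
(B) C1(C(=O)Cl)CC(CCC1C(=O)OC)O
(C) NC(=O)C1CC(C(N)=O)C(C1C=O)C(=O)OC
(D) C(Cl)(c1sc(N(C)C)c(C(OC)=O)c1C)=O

[CX3](=O)[OX2H1] describes an sp2 carbon double-bonded to O and single-bonded to an -OH oxygen (a carboxylic acid).
(A) contains a carboxylic acid group (-C(=O)OH), which satisfies every atom and bond constraint.
(B) has a methyl-ester group (-C(=O)OCH3) but the singly-bonded O has no H (OX2H0, not OX2H1).
(C) has a primary amide (-C(=O)NH2) but the carbonyl is bonded to N, not to an -OH oxygen.
(D) has a methyl-ester group (-C(=O)OCH3) but the singly-bonded O has no H (OX2H0, not OX2H1).
So the answer is (A).

A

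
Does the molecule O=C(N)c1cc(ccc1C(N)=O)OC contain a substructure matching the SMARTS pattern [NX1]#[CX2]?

No

The pattern [NX1]#[CX2] describes a nitrogen triple-bonded to a two-connected carbon — a nitrile.
The closest candidate here is a primary amide (-C(=O)NH2), but the nitrogen is NX3, not NX1. No other fragment satisfies the full query, so there is no match.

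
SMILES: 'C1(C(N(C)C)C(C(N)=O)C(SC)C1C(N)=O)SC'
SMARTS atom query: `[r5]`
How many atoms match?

5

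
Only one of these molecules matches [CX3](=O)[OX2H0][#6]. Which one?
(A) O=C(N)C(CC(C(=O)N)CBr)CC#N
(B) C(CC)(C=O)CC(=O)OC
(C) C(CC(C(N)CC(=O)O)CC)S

[CX3](=O)[OX2H0][#6] describes a carbonyl carbon bonded to an oxygen that is itself bonded to carbon (no H on that O) (an ester).
(A) has a primary amide (-C(=O)NH2) but the carbonyl is bonded to N, not to an O-C linkage.
(B) contains a methyl-ester group (-C(=O)OCH3), which satisfies every atom and bond constraint.
(C) has a carboxylic acid group (-C(=O)OH) but the singly-bonded O carries H (OX2H1, not H0).
So the answer is (B).

B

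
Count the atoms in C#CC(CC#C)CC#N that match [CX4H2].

2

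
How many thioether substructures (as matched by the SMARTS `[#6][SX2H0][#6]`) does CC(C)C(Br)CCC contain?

[#6][SX2H0][#6] is the SMARTS for a thioether: an aliphatic sulfur bridging two carbons with no H on the sulfur.
No fragment in the molecule satisfies every constraint, giving 0 matches.

0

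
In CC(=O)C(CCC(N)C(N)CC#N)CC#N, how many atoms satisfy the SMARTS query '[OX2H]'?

Check the 16 heavy atoms by environment: 4× C (H2, X4) → no; 3× C (H1, X4) → no; 2× N (H2, X3) → no; 2× C (H0, X2) → no; 2× N (H0, X1) → no; 1× C (H0, X3) → no; 1× O (H0, X1) → no; 1× C (H3, X4) → no.
No environment satisfies the query, so 0 matching atoms.

0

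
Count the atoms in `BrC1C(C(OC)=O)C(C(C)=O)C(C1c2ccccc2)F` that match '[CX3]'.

The query [CX3] means: C with X3: aliphatic carbon with exactly 3 total connections.
Check the 20 heavy atoms by environment: 7× C (X4) → no; 2× C (X3) → match; 2× O (X1) → no; 1× O (X2) → no; 1× F (X1) → no; 6× c (aromatic, X3) → no; 1× Br (X1) → no.
That gives 2 matching atoms.

2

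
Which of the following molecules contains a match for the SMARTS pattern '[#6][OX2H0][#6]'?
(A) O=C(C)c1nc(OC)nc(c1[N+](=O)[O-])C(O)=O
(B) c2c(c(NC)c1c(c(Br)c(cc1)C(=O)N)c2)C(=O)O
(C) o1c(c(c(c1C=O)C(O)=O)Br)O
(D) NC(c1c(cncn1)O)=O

[#6][OX2H0][#6] describes an aliphatic oxygen bridging two carbons with no H on the oxygen (an ether).
(A) contains a methoxy ether (-OCH3), which satisfies every atom and bond constraint.
(B) has a carboxylic acid group (-C(=O)OH) but the -OH oxygen has H1; the =O is OX1, not OX2.
(C) has a hydroxyl group (-OH) but the oxygen has H1, not H0 bridging two carbons.
(D) has a hydroxyl group (-OH) but the oxygen has H1, not H0 bridging two carbons.
So the answer is (A).

A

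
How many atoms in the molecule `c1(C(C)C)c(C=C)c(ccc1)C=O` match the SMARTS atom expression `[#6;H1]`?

6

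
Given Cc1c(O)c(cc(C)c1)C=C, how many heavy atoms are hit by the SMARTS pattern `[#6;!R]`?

4

The query [#6;!R] means: carbon not in any ring.
Check the 11 heavy atoms by environment: 6× c (aromatic, in 6-ring) → no; 4× C (acyclic) → match; 1× O (acyclic) → no.
That gives 4 matching atoms.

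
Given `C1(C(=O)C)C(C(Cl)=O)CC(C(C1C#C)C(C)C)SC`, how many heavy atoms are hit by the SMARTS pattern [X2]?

3

Check the 19 heavy atoms by environment: 11× C (X4) → no; 1× S (X2) → match; 2× C (X3) → no; 2× O (X1) → no; 1× Cl (X1) → no; 2× C (X2) → match.
Summing the matching environments: 1 + 2 = 3 matching atoms.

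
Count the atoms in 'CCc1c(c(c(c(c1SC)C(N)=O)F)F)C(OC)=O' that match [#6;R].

6

Check the 19 heavy atoms by environment: 6× c (aromatic, in 6-ring) → match; 6× C (acyclic) → no; 3× O (acyclic) → no; 1× N (acyclic) → no; 2× F (acyclic) → no; 1× S (acyclic) → no.
That gives 6 matching atoms.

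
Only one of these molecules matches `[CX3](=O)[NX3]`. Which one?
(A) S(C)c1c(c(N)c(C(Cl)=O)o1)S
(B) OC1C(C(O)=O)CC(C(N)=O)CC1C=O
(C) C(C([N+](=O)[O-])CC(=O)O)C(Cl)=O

[CX3](=O)[NX3] describes a carbonyl carbon bonded to a trivalent nitrogen (an amide).
(A) has a primary amino group (-NH2) but the -NH2 is not attached to a carbonyl carbon.
(B) contains a primary amide (-C(=O)NH2), which satisfies every atom and bond constraint.
(C) has a carboxylic acid group (-C(=O)OH) but the carbonyl is bonded to O, not to an NX3 nitrogen.
So the answer is (B).

B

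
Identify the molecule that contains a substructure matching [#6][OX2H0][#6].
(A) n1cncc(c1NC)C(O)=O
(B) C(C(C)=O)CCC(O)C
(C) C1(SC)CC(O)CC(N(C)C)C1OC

C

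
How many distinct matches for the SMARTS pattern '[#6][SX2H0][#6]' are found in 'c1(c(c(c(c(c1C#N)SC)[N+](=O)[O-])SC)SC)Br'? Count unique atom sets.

3

[#6][SX2H0][#6] is the SMARTS for a thioether: an aliphatic sulfur bridging two carbons with no H on the sulfur.
The molecule carries 3 separate instances of a methylthio ether (-SCH3) meeting every constraint; each maps to a distinct set of atoms, giving 3 matches.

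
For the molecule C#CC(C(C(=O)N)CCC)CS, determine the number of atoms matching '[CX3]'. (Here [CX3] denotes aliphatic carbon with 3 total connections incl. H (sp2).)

1

Check the 12 heavy atoms by environment: 6× C (X4) → no; 1× C (X3) → match; 1× O (X1) → no; 1× N (X3) → no; 2× C (X2) → no; 1× S (X2) → no.
That gives 1 matching atom.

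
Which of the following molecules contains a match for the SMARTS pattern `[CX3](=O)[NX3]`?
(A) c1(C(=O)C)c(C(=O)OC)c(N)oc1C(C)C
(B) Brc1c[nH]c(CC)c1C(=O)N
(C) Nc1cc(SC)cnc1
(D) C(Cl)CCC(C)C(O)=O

B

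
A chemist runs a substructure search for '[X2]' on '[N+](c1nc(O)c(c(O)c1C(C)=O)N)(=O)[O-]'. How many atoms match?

The query [X2] means: any atom with exactly two total connections (bonds + H).
Check the 15 heavy atoms by environment: 1× n (aromatic, X2) → match; 5× c (aromatic, X3) → no; 1× N (charge +1, X3) → no; 1× O (charge -1, X1) → no; 2× O (X1) → no; 2× O (X2) → match; 1× N (X3) → no; 1× C (X3) → no; 1× C (X4) → no.
Summing the matching environments: 1 + 2 = 3 matching atoms.

3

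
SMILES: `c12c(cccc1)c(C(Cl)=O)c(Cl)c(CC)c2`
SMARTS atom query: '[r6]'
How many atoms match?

The query [r6] means: r6 matches atoms in a six-membered ring.
Check the 16 heavy atoms by environment: 10× c (aromatic, in 6-ring) → match; 3× C (acyclic) → no; 1× O (acyclic) → no; 2× Cl (acyclic) → no.
That gives 10 matching atoms.

10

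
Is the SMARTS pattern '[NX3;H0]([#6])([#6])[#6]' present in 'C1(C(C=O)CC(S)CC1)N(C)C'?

The pattern [NX3;H0]([#6])([#6])[#6] describes a trivalent nitrogen with no H, bonded to three carbons — a tertiary amine.
The molecule carries a dimethylamino group (-N(CH3)2), whose atoms satisfy every constraint of the query, so the pattern matches.

Yes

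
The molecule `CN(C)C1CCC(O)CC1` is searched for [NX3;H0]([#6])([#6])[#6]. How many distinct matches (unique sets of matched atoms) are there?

1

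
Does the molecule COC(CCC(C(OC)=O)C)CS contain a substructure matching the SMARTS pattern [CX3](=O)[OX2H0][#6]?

The pattern [CX3](=O)[OX2H0][#6] describes a carbonyl carbon bonded to an oxygen that is itself bonded to carbon (no H on that O) — an ester.
The molecule carries a methyl-ester group (-C(=O)OCH3), whose atoms satisfy every constraint of the query, so the pattern matches.

Yes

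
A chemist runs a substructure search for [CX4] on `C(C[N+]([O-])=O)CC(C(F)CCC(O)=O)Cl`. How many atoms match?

7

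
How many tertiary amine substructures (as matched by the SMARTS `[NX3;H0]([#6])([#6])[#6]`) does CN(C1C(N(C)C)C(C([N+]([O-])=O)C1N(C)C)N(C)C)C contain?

[NX3;H0]([#6])([#6])[#6] is the SMARTS for a tertiary amine: a trivalent nitrogen with no H, bonded to three carbons.
The molecule carries 4 separate instances of a dimethylamino group (-N(CH3)2) meeting every constraint; each maps to a distinct set of atoms, giving 4 matches.

4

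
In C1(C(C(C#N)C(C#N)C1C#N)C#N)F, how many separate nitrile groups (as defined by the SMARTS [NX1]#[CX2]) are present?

4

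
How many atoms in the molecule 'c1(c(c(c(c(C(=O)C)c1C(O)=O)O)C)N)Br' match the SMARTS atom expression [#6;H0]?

The query [#6;H0] means: any carbon with no attached hydrogen.
Check the 16 heavy atoms by environment: 6× c (aromatic, H0) → match; 1× Br (H0) → no; 2× C (H0) → match; 2× O (H0) → no; 2× C (H3) → no; 2× O (H1) → no; 1× N (H2) → no.
Summing the matching environments: 6 + 2 = 8 matching atoms.

8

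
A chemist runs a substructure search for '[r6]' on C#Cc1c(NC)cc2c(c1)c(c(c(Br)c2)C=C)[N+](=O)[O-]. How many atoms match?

10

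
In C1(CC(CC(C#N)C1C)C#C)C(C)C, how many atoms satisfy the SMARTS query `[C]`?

The query [C] means: uppercase C matches aliphatic (non-aromatic) carbon only.
Check the 14 heavy atoms by environment: 13× C → match; 1× N → no.
That gives 13 matching atoms.

13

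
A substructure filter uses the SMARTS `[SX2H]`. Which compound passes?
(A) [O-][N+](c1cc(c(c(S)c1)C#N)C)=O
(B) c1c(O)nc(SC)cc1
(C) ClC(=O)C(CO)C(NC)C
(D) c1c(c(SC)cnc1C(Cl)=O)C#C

A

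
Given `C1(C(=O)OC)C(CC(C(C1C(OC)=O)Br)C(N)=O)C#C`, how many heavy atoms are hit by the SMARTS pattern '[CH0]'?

The query [CH0] means: aliphatic carbon with no attached hydrogen.
Check the 20 heavy atoms by environment: 1× C (H2) → no; 6× C (H1) → no; 4× C (H0) → match; 5× O (H0) → no; 2× C (H3) → no; 1× Br (H0) → no; 1× N (H2) → no.
That gives 4 matching atoms.

4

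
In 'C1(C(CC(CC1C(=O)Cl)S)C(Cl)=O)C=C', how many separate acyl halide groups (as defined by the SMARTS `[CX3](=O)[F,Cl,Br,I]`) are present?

[CX3](=O)[F,Cl,Br,I] is the SMARTS for an acyl halide: a carbonyl carbon bonded to a halogen.
The molecule carries 2 separate instances of an acyl chloride (-C(=O)Cl) meeting every constraint; each maps to a distinct set of atoms, giving 2 matches.

2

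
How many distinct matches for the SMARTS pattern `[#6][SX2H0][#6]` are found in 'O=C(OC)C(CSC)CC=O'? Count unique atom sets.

1

[#6][SX2H0][#6] is the SMARTS for a thioether: an aliphatic sulfur bridging two carbons with no H on the sulfur.
Exactly one fragment in the molecule meets all constraints, giving 1 match.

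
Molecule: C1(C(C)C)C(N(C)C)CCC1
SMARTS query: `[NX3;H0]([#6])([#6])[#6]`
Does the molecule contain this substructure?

Yes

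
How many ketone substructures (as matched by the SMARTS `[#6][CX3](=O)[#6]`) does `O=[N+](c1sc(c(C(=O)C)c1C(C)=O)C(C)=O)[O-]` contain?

[#6][CX3](=O)[#6] is the SMARTS for a ketone: a carbonyl carbon (no H) flanked by two carbons.
The molecule carries 3 separate instances of an acetyl/ketone group (-C(=O)CH3) meeting every constraint; each maps to a distinct set of atoms, giving 3 matches.

3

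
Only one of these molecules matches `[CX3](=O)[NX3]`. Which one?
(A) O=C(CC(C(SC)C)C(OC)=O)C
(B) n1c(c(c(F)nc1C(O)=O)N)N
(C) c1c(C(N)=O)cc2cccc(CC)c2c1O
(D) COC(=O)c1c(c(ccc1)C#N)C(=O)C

C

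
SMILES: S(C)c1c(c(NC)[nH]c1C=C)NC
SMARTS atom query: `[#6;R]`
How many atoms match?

4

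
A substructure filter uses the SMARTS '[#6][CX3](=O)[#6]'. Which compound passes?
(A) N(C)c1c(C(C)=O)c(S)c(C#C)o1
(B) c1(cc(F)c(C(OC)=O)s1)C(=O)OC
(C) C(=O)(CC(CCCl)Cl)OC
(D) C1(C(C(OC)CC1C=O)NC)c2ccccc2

A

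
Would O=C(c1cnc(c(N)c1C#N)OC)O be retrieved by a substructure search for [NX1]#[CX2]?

Yes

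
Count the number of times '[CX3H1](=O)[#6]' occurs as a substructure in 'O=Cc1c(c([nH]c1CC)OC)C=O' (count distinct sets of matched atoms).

[CX3H1](=O)[#6] is the SMARTS for an aldehyde: an sp2 carbon with one H, double-bonded to O and single-bonded to carbon.
The molecule carries 2 separate instances of an aldehyde (-CHO) meeting every constraint; each maps to a distinct set of atoms, giving 2 matches.

2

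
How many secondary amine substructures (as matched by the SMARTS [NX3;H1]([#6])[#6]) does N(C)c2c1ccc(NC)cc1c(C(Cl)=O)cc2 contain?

[NX3;H1]([#6])[#6] is the SMARTS for a secondary amine: a trivalent nitrogen with one H, bonded to two carbons.
The molecule carries 2 separate instances of an N-methylamino group (-NHCH3) meeting every constraint; each maps to a distinct set of atoms, giving 2 matches.

2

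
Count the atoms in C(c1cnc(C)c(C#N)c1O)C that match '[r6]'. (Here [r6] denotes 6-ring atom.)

6

The query [r6] means: r6 matches atoms in a six-membered ring.
Check the 12 heavy atoms by environment: 1× n (aromatic, in 6-ring) → match; 5× c (aromatic, in 6-ring) → match; 4× C (acyclic) → no; 1× N (acyclic) → no; 1× O (acyclic) → no.
Summing the matching environments: 1 + 5 = 6 matching atoms.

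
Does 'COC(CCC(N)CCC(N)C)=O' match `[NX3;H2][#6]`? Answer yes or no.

Yes

The pattern [NX3;H2][#6] describes a trivalent nitrogen with two H attached to carbon — a primary amine.
The molecule carries a primary amino group (-NH2), whose atoms satisfy every constraint of the query, so the pattern matches.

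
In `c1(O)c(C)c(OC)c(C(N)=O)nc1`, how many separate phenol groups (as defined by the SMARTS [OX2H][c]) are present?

1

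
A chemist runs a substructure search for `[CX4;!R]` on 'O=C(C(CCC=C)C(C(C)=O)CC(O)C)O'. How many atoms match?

The query [CX4;!R] means: aliphatic carbon with four total connections, not in a ring.
Check the 16 heavy atoms by environment: 8× C (X4, acyclic) → match; 4× C (X3, acyclic) → no; 2× O (X1, acyclic) → no; 2× O (X2, acyclic) → no.
That gives 8 matching atoms.

8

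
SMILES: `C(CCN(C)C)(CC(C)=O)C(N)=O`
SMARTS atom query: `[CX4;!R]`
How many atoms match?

7

Check the 13 heavy atoms by environment: 7× C (X4, acyclic) → match; 2× N (X3, acyclic) → no; 2× C (X3, acyclic) → no; 2× O (X1, acyclic) → no.
That gives 7 matching atoms.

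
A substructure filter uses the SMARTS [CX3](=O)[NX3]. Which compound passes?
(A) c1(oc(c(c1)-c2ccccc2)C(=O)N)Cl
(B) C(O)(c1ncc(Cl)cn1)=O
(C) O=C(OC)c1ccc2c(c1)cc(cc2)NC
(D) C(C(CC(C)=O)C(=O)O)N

[CX3](=O)[NX3] describes a carbonyl carbon bonded to a trivalent nitrogen (an amide).
(A) contains a primary amide (-C(=O)NH2), which satisfies every atom and bond constraint.
(B) has a carboxylic acid group (-C(=O)OH) but the carbonyl is bonded to O, not to an NX3 nitrogen.
(C) has a methyl-ester group (-C(=O)OCH3) but the carbonyl is bonded to O, not to an NX3 nitrogen.
(D) has a carboxylic acid group (-C(=O)OH) but the carbonyl is bonded to O, not to an NX3 nitrogen.
So the answer is (A).

A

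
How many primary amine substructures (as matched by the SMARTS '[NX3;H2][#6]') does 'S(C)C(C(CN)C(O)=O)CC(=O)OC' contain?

1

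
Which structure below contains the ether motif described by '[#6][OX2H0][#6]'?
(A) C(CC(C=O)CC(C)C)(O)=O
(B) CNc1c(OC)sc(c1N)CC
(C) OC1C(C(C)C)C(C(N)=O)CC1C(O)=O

B

[#6][OX2H0][#6] describes an aliphatic oxygen bridging two carbons with no H on the oxygen (an ether).
(A) has a carboxylic acid group (-C(=O)OH) but the -OH oxygen has H1; the =O is OX1, not OX2.
(B) contains a methoxy ether (-OCH3), which satisfies every atom and bond constraint.
(C) has a carboxylic acid group (-C(=O)OH) but the -OH oxygen has H1; the =O is OX1, not OX2.
So the answer is (B).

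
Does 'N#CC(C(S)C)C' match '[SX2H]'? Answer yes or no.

The pattern [SX2H] describes an aliphatic sulfur with two connections, one being H — a thiol.
The molecule carries a thiol (-SH), whose atoms satisfy every constraint of the query, so the pattern matches.

Yes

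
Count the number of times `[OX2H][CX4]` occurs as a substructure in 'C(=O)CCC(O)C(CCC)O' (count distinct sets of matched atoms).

2

[OX2H][CX4] is the SMARTS for an aliphatic alcohol: a hydroxyl oxygen bound to an sp3 (X4) carbon.
The molecule carries 2 separate instances of a hydroxyl group (-OH) meeting every constraint; each maps to a distinct set of atoms, giving 2 matches.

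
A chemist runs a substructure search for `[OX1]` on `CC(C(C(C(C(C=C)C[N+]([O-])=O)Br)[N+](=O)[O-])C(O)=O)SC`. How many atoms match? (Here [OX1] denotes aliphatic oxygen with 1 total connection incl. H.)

The query [OX1] means: aliphatic oxygen with one total connection — typically a carbonyl =O or an oxide.
Check the 21 heavy atoms by environment: 8× C (X4) → no; 2× N (charge +1, X3) → no; 2× O (charge -1, X1) → match; 3× O (X1) → match; 3× C (X3) → no; 1× O (X2) → no; 1× Br (X1) → no; 1× S (X2) → no.
Summing the matching environments: 2 + 3 = 5 matching atoms.

5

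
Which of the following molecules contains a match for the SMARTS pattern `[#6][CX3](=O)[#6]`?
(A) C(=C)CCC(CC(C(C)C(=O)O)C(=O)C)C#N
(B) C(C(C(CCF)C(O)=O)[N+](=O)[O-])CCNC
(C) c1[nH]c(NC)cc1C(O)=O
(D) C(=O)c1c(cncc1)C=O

A

[#6][CX3](=O)[#6] describes a carbonyl carbon (no H) flanked by two carbons (a ketone).
(A) contains an acetyl/ketone group (-C(=O)CH3), which satisfies every atom and bond constraint.
(B) has a carboxylic acid group (-C(=O)OH) but one neighbour of the carbonyl carbon is O, not C.
(C) has a carboxylic acid group (-C(=O)OH) but one neighbour of the carbonyl carbon is O, not C.
(D) has an aldehyde (-CHO) but the carbonyl carbon has H1, so it is not flanked by two carbons.
So the answer is (A).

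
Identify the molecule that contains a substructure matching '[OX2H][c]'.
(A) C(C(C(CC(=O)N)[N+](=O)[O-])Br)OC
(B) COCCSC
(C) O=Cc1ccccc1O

[OX2H][c] describes a hydroxyl oxygen attached to an aromatic carbon (a phenol).
(A) has a methoxy ether (-OCH3) but the oxygen has H0, not H1.
(B) has a methoxy ether (-OCH3) but the oxygen has H0, not H1.
(C) contains a hydroxyl group (-OH), which satisfies every atom and bond constraint.
So the answer is (C).

C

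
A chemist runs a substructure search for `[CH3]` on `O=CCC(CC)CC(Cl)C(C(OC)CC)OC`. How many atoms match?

The query [CH3] means: aliphatic carbon with exactly three hydrogens.
Check the 17 heavy atoms by environment: 4× C (H2) → no; 5× C (H1) → no; 3× O (H0) → no; 4× C (H3) → match; 1× Cl (H0) → no.
That gives 4 matching atoms.

4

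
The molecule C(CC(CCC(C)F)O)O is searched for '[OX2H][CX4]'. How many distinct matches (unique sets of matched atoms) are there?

2

[OX2H][CX4] is the SMARTS for an aliphatic alcohol: a hydroxyl oxygen bound to an sp3 (X4) carbon.
The molecule carries 2 separate instances of a hydroxyl group (-OH) meeting every constraint; each maps to a distinct set of atoms, giving 2 matches.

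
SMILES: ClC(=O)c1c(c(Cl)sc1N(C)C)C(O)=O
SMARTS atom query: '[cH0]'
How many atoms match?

4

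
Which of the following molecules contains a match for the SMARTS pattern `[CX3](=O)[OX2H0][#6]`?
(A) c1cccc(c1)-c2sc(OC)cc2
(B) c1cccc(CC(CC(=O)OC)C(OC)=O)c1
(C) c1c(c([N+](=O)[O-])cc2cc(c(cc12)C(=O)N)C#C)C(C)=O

B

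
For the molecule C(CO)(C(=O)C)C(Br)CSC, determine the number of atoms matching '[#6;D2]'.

The query [#6;D2] means: any carbon bonded to exactly two heavy atoms.
Check the 11 heavy atoms by environment: 2× C (D2) → match; 3× C (D3) → no; 1× Br (D1) → no; 2× O (D1) → no; 2× C (D1) → no; 1× S (D2) → no.
That gives 2 matching atoms.

2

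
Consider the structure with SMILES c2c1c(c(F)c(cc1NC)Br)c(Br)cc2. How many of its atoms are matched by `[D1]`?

4

The query [D1] means: atom with exactly one heavy-atom neighbour (degree 1).
Check the 15 heavy atoms by environment: 6× c (aromatic, D3) → no; 4× c (aromatic, D2) → no; 2× Br (D1) → match; 1× N (D2) → no; 1× C (D1) → match; 1× F (D1) → match.
Summing the matching environments: 2 + 1 + 1 = 4 matching atoms.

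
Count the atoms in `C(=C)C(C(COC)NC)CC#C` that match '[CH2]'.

3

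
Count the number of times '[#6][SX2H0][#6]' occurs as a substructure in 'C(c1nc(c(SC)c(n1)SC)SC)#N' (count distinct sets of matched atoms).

[#6][SX2H0][#6] is the SMARTS for a thioether: an aliphatic sulfur bridging two carbons with no H on the sulfur.
The molecule carries 3 separate instances of a methylthio ether (-SCH3) meeting every constraint; each maps to a distinct set of atoms, giving 3 matches.

3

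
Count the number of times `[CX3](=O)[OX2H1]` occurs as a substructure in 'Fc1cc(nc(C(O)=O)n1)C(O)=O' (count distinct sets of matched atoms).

[CX3](=O)[OX2H1] is the SMARTS for a carboxylic acid: an sp2 carbon double-bonded to O and single-bonded to an -OH oxygen.
The molecule carries 2 separate instances of a carboxylic acid group (-C(=O)OH) meeting every constraint; each maps to a distinct set of atoms, giving 2 matches.

2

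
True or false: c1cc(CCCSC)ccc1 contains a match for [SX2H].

False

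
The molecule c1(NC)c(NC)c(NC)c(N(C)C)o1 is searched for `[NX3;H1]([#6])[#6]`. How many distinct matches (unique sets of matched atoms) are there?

3

[NX3;H1]([#6])[#6] is the SMARTS for a secondary amine: a trivalent nitrogen with one H, bonded to two carbons.
The molecule carries 3 separate instances of an N-methylamino group (-NHCH3) meeting every constraint; each maps to a distinct set of atoms, giving 3 matches.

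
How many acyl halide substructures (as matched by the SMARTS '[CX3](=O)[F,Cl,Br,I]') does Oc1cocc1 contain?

0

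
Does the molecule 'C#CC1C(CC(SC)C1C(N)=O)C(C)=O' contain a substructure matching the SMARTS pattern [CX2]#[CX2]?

The pattern [CX2]#[CX2] describes a carbon-carbon triple bond — an alkyne.
The molecule carries an ethynyl group (-C#CH), whose atoms satisfy every constraint of the query, so the pattern matches.

Yes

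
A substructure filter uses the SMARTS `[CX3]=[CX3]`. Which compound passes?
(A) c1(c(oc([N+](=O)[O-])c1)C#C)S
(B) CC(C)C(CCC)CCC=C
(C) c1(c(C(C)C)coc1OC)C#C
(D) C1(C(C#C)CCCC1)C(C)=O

[CX3]=[CX3] describes a non-aromatic C=C double bond between two sp2 carbons (an alkene).
(A) has an ethynyl group (-C#CH) but the C-C bond is a triple bond, not a double bond.
(B) contains a vinyl group (-CH=CH2), which satisfies every atom and bond constraint.
(C) has an ethynyl group (-C#CH) but the C-C bond is a triple bond, not a double bond.
(D) has an ethynyl group (-C#CH) but the C-C bond is a triple bond, not a double bond.
So the answer is (B).

B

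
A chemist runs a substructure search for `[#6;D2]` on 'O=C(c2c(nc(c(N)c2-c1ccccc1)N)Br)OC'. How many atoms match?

The query [#6;D2] means: any carbon bonded to exactly two heavy atoms.
Check the 19 heavy atoms by environment: 1× n (aromatic, D2) → no; 6× c (aromatic, D3) → no; 2× N (D1) → no; 5× c (aromatic, D2) → match; 1× Br (D1) → no; 1× C (D3) → no; 1× O (D1) → no; 1× O (D2) → no; 1× C (D1) → no.
That gives 5 matching atoms.

5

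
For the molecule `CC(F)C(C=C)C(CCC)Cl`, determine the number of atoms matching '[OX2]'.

The query [OX2] means: aliphatic oxygen with two total connections — ether, hydroxyl, or ester single-bond O.
Check the 11 heavy atoms by environment: 7× C (X4) → no; 1× Cl (X1) → no; 2× C (X3) → no; 1× F (X1) → no.
No environment satisfies the query, so 0 matching atoms.

0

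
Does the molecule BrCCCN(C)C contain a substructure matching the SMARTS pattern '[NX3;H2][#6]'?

No

The pattern [NX3;H2][#6] describes a trivalent nitrogen with two H attached to carbon — a primary amine.
The closest candidate here is a dimethylamino group (-N(CH3)2), but the nitrogen has H0, not H2. No other fragment satisfies the full query, so there is no match.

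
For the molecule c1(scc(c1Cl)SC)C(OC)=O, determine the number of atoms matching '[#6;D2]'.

1

Check the 12 heavy atoms by environment: 1× s (aromatic, D2) → no; 1× c (aromatic, D2) → match; 3× c (aromatic, D3) → no; 1× C (D3) → no; 1× O (D1) → no; 1× O (D2) → no; 2× C (D1) → no; 1× Cl (D1) → no; 1× S (D2) → no.
That gives 1 matching atom.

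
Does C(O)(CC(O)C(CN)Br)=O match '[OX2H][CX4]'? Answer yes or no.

Yes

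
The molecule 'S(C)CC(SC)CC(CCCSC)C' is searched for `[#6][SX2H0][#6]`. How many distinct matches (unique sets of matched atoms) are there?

[#6][SX2H0][#6] is the SMARTS for a thioether: an aliphatic sulfur bridging two carbons with no H on the sulfur.
The molecule carries 3 separate instances of a methylthio ether (-SCH3) meeting every constraint; each maps to a distinct set of atoms, giving 3 matches.

3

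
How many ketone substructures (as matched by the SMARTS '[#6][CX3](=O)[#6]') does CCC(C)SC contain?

0

[#6][CX3](=O)[#6] is the SMARTS for a ketone: a carbonyl carbon (no H) flanked by two carbons.
No fragment in the molecule satisfies every constraint, giving 0 matches.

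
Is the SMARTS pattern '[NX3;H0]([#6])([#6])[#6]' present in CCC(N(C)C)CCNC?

Yes

The pattern [NX3;H0]([#6])([#6])[#6] describes a trivalent nitrogen with no H, bonded to three carbons — a tertiary amine.
The molecule carries a dimethylamino group (-N(CH3)2), whose atoms satisfy every constraint of the query, so the pattern matches.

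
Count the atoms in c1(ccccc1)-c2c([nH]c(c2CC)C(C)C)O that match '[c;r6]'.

6

The query [c;r6] means: aromatic carbon that belongs to a six-membered ring.
Check the 17 heavy atoms by environment: 1× n (aromatic, in 5-ring) → no; 4× c (aromatic, in 5-ring) → no; 5× C (acyclic) → no; 1× O (acyclic) → no; 6× c (aromatic, in 6-ring) → match.
That gives 6 matching atoms.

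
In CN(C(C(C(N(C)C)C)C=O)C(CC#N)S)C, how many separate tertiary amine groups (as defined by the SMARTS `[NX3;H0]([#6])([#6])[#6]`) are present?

2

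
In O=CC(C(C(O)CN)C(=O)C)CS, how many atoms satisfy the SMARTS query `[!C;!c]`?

5

The query [!C;!c] means: neither aliphatic nor aromatic carbon — same as [!#6].
Check the 13 heavy atoms by environment: 8× C → no; 3× O → match; 1× S → match; 1× N → match.
Summing the matching environments: 3 + 1 + 1 = 5 matching atoms.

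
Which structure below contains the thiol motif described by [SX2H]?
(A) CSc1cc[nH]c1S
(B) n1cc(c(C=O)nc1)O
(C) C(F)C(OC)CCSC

A

[SX2H] describes an aliphatic sulfur with two connections, one being H (a thiol).
(A) contains a thiol (-SH), which satisfies every atom and bond constraint.
(B) has a hydroxyl group (-OH) but it is an -OH, not an -SH.
(C) has a methylthio ether (-SCH3) but the sulfur has H0 (bonded to two carbons), not H1.
So the answer is (A).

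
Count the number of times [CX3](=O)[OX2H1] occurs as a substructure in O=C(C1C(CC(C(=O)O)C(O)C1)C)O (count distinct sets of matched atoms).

2

[CX3](=O)[OX2H1] is the SMARTS for a carboxylic acid: an sp2 carbon double-bonded to O and single-bonded to an -OH oxygen.
The molecule carries 2 separate instances of a carboxylic acid group (-C(=O)OH) meeting every constraint; each maps to a distinct set of atoms, giving 2 matches.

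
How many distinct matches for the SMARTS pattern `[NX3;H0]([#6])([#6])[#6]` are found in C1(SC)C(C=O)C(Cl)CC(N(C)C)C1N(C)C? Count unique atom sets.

2

[NX3;H0]([#6])([#6])[#6] is the SMARTS for a tertiary amine: a trivalent nitrogen with no H, bonded to three carbons.
The molecule carries 2 separate instances of a dimethylamino group (-N(CH3)2) meeting every constraint; each maps to a distinct set of atoms, giving 2 matches.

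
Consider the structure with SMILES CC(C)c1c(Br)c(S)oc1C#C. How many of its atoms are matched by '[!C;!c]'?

3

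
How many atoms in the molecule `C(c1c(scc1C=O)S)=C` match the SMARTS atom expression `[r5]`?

5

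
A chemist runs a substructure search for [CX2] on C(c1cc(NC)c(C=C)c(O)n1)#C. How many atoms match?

2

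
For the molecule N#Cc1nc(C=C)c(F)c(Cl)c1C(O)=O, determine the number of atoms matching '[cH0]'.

5

Check the 15 heavy atoms by environment: 1× n (aromatic, H0) → no; 5× c (aromatic, H0) → match; 1× C (H1) → no; 1× C (H2) → no; 2× C (H0) → no; 1× O (H0) → no; 1× O (H1) → no; 1× Cl (H0) → no; 1× N (H0) → no; 1× F (H0) → no.
That gives 5 matching atoms.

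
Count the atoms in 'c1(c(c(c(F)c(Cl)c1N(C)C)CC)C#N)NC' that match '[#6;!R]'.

Check the 17 heavy atoms by environment: 6× c (aromatic, in 6-ring) → no; 6× C (acyclic) → match; 1× F (acyclic) → no; 3× N (acyclic) → no; 1× Cl (acyclic) → no.
That gives 6 matching atoms.

6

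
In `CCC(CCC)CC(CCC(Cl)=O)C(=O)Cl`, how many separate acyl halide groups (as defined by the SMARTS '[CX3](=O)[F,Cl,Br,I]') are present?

2

[CX3](=O)[F,Cl,Br,I] is the SMARTS for an acyl halide: a carbonyl carbon bonded to a halogen.
The molecule carries 2 separate instances of an acyl chloride (-C(=O)Cl) meeting every constraint; each maps to a distinct set of atoms, giving 2 matches.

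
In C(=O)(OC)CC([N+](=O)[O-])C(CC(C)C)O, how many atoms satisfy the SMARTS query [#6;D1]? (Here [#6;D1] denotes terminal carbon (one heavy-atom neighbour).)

3

The query [#6;D1] means: carbon bonded to exactly one heavy atom.
Check the 15 heavy atoms by environment: 2× C (D2) → no; 4× C (D3) → no; 3× O (D1) → no; 1× N (charge +1, D3) → no; 1× O (charge -1, D1) → no; 1× O (D2) → no; 3× C (D1) → match.
That gives 3 matching atoms.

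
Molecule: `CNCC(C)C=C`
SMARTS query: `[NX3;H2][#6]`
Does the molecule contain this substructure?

No

The pattern [NX3;H2][#6] describes a trivalent nitrogen with two H attached to carbon — a primary amine.
The closest candidate here is an N-methylamino group (-NHCH3), but the nitrogen bears two carbons and only one H (H1), not H2. No other fragment satisfies the full query, so there is no match.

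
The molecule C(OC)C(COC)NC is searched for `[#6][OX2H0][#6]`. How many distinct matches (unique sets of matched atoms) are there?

2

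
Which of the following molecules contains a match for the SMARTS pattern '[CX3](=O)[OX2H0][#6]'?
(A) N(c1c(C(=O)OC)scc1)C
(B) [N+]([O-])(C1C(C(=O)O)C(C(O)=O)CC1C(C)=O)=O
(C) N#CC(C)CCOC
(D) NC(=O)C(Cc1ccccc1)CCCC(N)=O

A

[CX3](=O)[OX2H0][#6] describes a carbonyl carbon bonded to an oxygen that is itself bonded to carbon (no H on that O) (an ester).
(A) contains a methyl-ester group (-C(=O)OCH3), which satisfies every atom and bond constraint.
(B) has a carboxylic acid group (-C(=O)OH) but the singly-bonded O carries H (OX2H1, not H0).
(C) has a methoxy ether (-OCH3) but the ether oxygen is not adjacent to a C=O carbon.
(D) has a primary amide (-C(=O)NH2) but the carbonyl is bonded to N, not to an O-C linkage.
So the answer is (A).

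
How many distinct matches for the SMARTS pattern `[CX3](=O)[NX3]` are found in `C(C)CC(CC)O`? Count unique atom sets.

0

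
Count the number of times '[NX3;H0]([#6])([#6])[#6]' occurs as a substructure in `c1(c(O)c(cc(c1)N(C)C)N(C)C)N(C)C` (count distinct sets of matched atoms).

[NX3;H0]([#6])([#6])[#6] is the SMARTS for a tertiary amine: a trivalent nitrogen with no H, bonded to three carbons.
The molecule carries 3 separate instances of a dimethylamino group (-N(CH3)2) meeting every constraint; each maps to a distinct set of atoms, giving 3 matches.

3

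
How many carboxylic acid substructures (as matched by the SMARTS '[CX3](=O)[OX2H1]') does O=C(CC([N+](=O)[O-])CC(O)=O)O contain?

2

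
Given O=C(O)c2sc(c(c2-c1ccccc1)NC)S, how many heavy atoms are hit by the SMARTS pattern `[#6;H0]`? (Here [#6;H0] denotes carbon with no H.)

6

The query [#6;H0] means: any carbon with no attached hydrogen.
Check the 17 heavy atoms by environment: 1× s (aromatic, H0) → no; 5× c (aromatic, H0) → match; 5× c (aromatic, H1) → no; 1× C (H0) → match; 1× O (H0) → no; 1× O (H1) → no; 1× N (H1) → no; 1× C (H3) → no; 1× S (H1) → no.
Summing the matching environments: 5 + 1 = 6 matching atoms.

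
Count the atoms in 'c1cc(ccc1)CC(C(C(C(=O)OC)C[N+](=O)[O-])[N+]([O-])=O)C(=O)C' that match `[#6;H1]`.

Check the 24 heavy atoms by environment: 2× C (H2) → no; 3× C (H1) → match; 2× N (charge +1, H0) → no; 2× O (charge -1, H0) → no; 5× O (H0) → no; 2× C (H0) → no; 2× C (H3) → no; 1× c (aromatic, H0) → no; 5× c (aromatic, H1) → match.
Summing the matching environments: 3 + 5 = 8 matching atoms.

8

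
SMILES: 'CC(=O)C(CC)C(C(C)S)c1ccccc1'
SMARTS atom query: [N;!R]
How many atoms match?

0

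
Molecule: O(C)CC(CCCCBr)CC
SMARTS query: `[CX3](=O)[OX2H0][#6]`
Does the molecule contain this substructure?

The pattern [CX3](=O)[OX2H0][#6] describes a carbonyl carbon bonded to an oxygen that is itself bonded to carbon (no H on that O) — an ester.
The closest candidate here is a methoxy ether (-OCH3), but the ether oxygen is not adjacent to a C=O carbon. No other fragment satisfies the full query, so there is no match.

No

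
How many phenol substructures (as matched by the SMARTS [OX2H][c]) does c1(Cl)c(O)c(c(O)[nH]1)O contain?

3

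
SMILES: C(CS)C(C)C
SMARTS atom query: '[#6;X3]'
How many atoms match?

0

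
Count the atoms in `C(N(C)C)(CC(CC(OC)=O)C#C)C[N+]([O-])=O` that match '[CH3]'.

3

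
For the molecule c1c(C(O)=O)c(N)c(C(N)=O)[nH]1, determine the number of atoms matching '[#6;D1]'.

Check the 12 heavy atoms by environment: 1× n (aromatic, D2) → no; 3× c (aromatic, D3) → no; 1× c (aromatic, D2) → no; 2× C (D3) → no; 3× O (D1) → no; 2× N (D1) → no.
No environment satisfies the query, so 0 matching atoms.

0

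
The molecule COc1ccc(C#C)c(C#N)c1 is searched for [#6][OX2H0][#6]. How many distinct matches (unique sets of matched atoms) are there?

1

[#6][OX2H0][#6] is the SMARTS for an ether: an aliphatic oxygen bridging two carbons with no H on the oxygen.
Exactly one fragment in the molecule meets all constraints, giving 1 match.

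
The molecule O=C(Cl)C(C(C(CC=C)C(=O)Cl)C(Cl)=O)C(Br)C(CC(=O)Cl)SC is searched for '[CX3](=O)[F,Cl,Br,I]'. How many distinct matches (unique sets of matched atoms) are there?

4

[CX3](=O)[F,Cl,Br,I] is the SMARTS for an acyl halide: a carbonyl carbon bonded to a halogen.
The molecule carries 4 separate instances of an acyl chloride (-C(=O)Cl) meeting every constraint; each maps to a distinct set of atoms, giving 4 matches.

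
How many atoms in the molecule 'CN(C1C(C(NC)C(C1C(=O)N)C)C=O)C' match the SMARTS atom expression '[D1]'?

7

The query [D1] means: atom with exactly one heavy-atom neighbour (degree 1).
Check the 16 heavy atoms by environment: 6× C (D3) → no; 1× N (D2) → no; 4× C (D1) → match; 1× N (D3) → no; 2× O (D1) → match; 1× N (D1) → match; 1× C (D2) → no.
Summing the matching environments: 4 + 2 + 1 = 7 matching atoms.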